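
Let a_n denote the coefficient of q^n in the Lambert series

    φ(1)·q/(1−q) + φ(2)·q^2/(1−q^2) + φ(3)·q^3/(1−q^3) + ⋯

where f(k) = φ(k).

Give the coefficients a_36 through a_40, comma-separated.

q^36  k|36↦φ(k): 1:1 2:1 3:2 4:2 6:2 9:6 12:4 18:6 36:12  a_36=36
[q^37] φ(37)=36,φ(1)=1 ⇒ 37
d|38:{38,19,2,1}  Σφ=18+18+1+1=38
d|39:{1,3,13,39}  Σφ=1+2+12+24=39
[q^40] φ(1)=1,φ(2)=1,φ(4)=2,φ(5)=4,φ(8)=4,φ(10)=4,φ(20)=8,φ(40)=16 ⇒ 40

36, 37, 38, 39, 40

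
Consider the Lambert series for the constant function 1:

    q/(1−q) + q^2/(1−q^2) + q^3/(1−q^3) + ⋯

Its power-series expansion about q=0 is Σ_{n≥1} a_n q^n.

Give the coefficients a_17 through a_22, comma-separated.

[q^17] f(17)=1,f(1)=1 ⇒ 2
q^18  k|18↦f(k): 1:1 2:1 3:1 6:1 9:1 18:1  a_18=6
d|19:{1,19}  Σf=1+1=2
d|20:{20,10,5,4,2,1}  Σf=1+1+1+1+1+1=6
[q^21] f(1)=1,f(3)=1,f(7)=1,f(21)=1 ⇒ 4
q^22  k|22↦f(k): 22:1 11:1 2:1 1:1  a_22=4

2, 6, 2, 6, 4, 4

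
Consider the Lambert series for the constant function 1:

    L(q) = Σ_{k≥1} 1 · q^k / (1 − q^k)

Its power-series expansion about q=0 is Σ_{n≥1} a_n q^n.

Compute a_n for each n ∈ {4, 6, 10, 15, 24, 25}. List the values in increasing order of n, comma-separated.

3, 4, 4, 4, 8, 3

q^4  k|4↦f(k): 4:1 2:1 1:1  a_4=3
d|6:{1,2,3,6}  Σf=1+1+1+1=4
q^10  k|10↦f(k): 1:1 2:1 5:1 10:1  a_10=4
d|15:{1,3,5,15}  Σf=1+1+1+1=4
d|24:{24,12,8,6,4,3,2,1}  Σf=1+1+1+1+1+1+1+1=8
q^25  k|25↦f(k): 25:1 5:1 1:1  a_25=3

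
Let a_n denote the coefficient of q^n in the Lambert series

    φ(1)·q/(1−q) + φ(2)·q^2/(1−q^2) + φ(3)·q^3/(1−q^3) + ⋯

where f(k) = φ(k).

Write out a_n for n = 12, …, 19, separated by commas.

q^12  k|12↦φ(k): 12:4 6:2 4:2 3:2 2:1 1:1  a_12=12
d|13:{1,13}  Σφ=1+12=13
n=14: 14·1 7·2 2·7 1·14  φ→[6+6+1+1]=14
[q^15] φ(15)=8,φ(5)=4,φ(3)=2,φ(1)=1 ⇒ 15
[q^16] φ(1)=1,φ(2)=1,φ(4)=2,φ(8)=4,φ(16)=8 ⇒ 16
q^17  k|17↦φ(k): 17:16 1:1  a_17=17
d|18:{18,9,6,3,2,1}  Σφ=6+6+2+2+1+1=18
n=19: 1·19 19·1  φ→[1+18]=19

12, 13, 14, 15, 16, 17, 18, 19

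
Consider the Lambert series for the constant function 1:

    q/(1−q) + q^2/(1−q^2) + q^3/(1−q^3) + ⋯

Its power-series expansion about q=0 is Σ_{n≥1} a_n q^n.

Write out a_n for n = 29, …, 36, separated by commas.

[q^29] f(29)=1,f(1)=1 ⇒ 2
n=30: 1·30 2·15 3·10 5·6 6·5 10·3 15·2 30·1  f→[1+1+1+1+1+1+1+1]=8
d|31:{1,31}  Σf=1+1=2
q^32  k|32↦f(k): 32:1 16:1 8:1 4:1 2:1 1:1  a_32=6
q^33  k|33↦f(k): 1:1 3:1 11:1 33:1  a_33=4
n=34: 34·1 17·2 2·17 1·34  f→[1+1+1+1]=4
d|35:{1,5,7,35}  Σf=1+1+1+1=4
[q^36] f(36)=1,f(18)=1,f(12)=1,f(9)=1,f(6)=1,f(4)=1,f(3)=1,f(2)=1,f(1)=1 ⇒ 9

2, 8, 2, 6, 4, 4, 4, 9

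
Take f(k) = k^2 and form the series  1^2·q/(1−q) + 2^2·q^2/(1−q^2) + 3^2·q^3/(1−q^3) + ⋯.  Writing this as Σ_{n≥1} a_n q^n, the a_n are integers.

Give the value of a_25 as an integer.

a_25 = 651

d|25:{1,5,25}  Σf=1+25+625=651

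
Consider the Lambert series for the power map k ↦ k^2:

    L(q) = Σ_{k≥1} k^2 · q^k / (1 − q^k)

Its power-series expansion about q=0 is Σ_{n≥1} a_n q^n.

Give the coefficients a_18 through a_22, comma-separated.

n=18: 1·18 2·9 3·6 6·3 9·2 18·1  f→[1+4+9+36+81+324]=455
n=19: 1·19 19·1  f→[1+361]=362
[q^20] f(20)=400,f(10)=100,f(5)=25,f(4)=16,f(2)=4,f(1)=1 ⇒ 546
n=21: 1·21 3·7 7·3 21·1  f→[1+9+49+441]=500
d|22:{22,11,2,1}  Σf=484+121+4+1=610

455, 362, 546, 500, 610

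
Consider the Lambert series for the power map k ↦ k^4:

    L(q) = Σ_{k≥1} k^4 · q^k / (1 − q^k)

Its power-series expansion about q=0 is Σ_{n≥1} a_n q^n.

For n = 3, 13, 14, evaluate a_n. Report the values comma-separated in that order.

82, 28562, 40834

n=3: 3·1 1·3  f→[81+1]=82
[q^13] f(13)=28561,f(1)=1 ⇒ 28562
n=14: 14·1 7·2 2·7 1·14  f→[38416+2401+16+1]=40834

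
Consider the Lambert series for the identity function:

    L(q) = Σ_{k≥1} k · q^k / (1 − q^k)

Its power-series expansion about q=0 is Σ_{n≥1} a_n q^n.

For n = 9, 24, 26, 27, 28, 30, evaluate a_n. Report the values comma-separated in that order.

13, 60, 42, 40, 56, 72

n=9: 9·1 3·3 1·9  f→[9+3+1]=13
q^24  k|24↦f(k): 24:24 12:12 8:8 6:6 4:4 3:3 2:2 1:1  a_24=60
d|26:{1,2,13,26}  Σf=1+2+13+26=42
d|27:{1,3,9,27}  Σf=1+3+9+27=40
q^28  k|28↦f(k): 28:28 14:14 7:7 4:4 2:2 1:1  a_28=56
n=30: 1·30 2·15 3·10 5·6 6·5 10·3 15·2 30·1  f→[1+2+3+5+6+10+15+30]=72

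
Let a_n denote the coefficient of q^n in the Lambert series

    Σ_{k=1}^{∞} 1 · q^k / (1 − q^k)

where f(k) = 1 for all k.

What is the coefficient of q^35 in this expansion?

d|35:{35,7,5,1}  Σf=1+1+1+1=4

a_35 = 4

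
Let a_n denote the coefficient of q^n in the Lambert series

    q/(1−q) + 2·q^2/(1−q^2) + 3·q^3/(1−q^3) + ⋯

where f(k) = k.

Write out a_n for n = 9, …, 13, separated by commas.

n=9: 9·1 3·3 1·9  f→[9+3+1]=13
d|10:{10,5,2,1}  Σf=10+5+2+1=18
q^11  k|11↦f(k): 1:1 11:11  a_11=12
[q^12] f(12)=12,f(6)=6,f(4)=4,f(3)=3,f(2)=2,f(1)=1 ⇒ 28
d|13:{13,1}  Σf=13+1=14

13, 18, 12, 28, 14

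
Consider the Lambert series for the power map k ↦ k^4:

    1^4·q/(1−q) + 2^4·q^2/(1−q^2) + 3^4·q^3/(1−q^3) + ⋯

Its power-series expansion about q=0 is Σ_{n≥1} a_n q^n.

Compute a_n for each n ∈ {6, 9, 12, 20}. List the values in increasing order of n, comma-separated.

d|6:{1,2,3,6}  Σf=1+16+81+1296=1394
q^9  k|9↦f(k): 9:6561 3:81 1:1  a_9=6643
d|12:{1,2,3,4,6,12}  Σf=1+16+81+256+1296+20736=22386
d|20:{20,10,5,4,2,1}  Σf=160000+10000+625+256+16+1=170898

1394, 6643, 22386, 170898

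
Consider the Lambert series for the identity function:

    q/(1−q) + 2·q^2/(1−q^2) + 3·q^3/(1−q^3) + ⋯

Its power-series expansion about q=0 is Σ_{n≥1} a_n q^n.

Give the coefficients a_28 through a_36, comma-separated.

n=28: 28·1 14·2 7·4 4·7 2·14 1·28  f→[28+14+7+4+2+1]=56
q^29  k|29↦f(k): 29:29 1:1  a_29=30
q^30  k|30↦f(k): 30:30 15:15 10:10 6:6 5:5 3:3 2:2 1:1  a_30=72
n=31: 31·1 1·31  f→[31+1]=32
n=32: 32·1 16·2 8·4 4·8 2·16 1·32  f→[32+16+8+4+2+1]=63
d|33:{33,11,3,1}  Σf=33+11+3+1=48
d|34:{1,2,17,34}  Σf=1+2+17+34=54
q^35  k|35↦f(k): 1:1 5:5 7:7 35:35  a_35=48
[q^36] f(1)=1,f(2)=2,f(3)=3,f(4)=4,f(6)=6,f(9)=9,f(12)=12,f(18)=18,f(36)=36 ⇒ 91

56, 30, 72, 32, 63, 48, 54, 48, 91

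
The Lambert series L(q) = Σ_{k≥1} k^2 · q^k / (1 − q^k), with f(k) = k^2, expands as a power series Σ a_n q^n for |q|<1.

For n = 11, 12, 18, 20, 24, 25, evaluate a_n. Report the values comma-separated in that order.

[q^11] f(1)=1,f(11)=121 ⇒ 122
n=12: 12·1 6·2 4·3 3·4 2·6 1·12  f→[144+36+16+9+4+1]=210
n=18: 1·18 2·9 3·6 6·3 9·2 18·1  f→[1+4+9+36+81+324]=455
q^20  k|20↦f(k): 20:400 10:100 5:25 4:16 2:4 1:1  a_20=546
d|24:{1,2,3,4,6,8,12,24}  Σf=1+4+9+16+36+64+144+576=850
[q^25] f(1)=1,f(5)=25,f(25)=625 ⇒ 651

122, 210, 455, 546, 850, 651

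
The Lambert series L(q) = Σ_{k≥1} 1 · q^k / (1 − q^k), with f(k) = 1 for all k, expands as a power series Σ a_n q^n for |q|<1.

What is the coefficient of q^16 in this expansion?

d|16:{1,2,4,8,16}  Σf=1+1+1+1+1=5

a_16 = 5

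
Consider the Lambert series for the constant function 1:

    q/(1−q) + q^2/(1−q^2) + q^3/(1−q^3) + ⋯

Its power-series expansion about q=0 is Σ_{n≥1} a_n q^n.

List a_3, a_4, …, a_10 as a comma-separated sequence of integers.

2, 3, 2, 4, 2, 4, 3, 4

[q^3] f(1)=1,f(3)=1 ⇒ 2
d|4:{4,2,1}  Σf=1+1+1=3
d|5:{1,5}  Σf=1+1=2
n=6: 1·6 2·3 3·2 6·1  f→[1+1+1+1]=4
[q^7] f(7)=1,f(1)=1 ⇒ 2
q^8  k|8↦f(k): 1:1 2:1 4:1 8:1  a_8=4
[q^9] f(9)=1,f(3)=1,f(1)=1 ⇒ 3
n=10: 10·1 5·2 2·5 1·10  f→[1+1+1+1]=4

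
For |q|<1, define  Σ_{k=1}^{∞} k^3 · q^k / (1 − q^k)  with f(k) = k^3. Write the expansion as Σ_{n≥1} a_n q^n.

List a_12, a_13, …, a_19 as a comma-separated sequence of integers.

n=12: 12·1 6·2 4·3 3·4 2·6 1·12  f→[1728+216+64+27+8+1]=2044
q^13  k|13↦f(k): 1:1 13:2197  a_13=2198
d|14:{1,2,7,14}  Σf=1+8+343+2744=3096
q^15  k|15↦f(k): 1:1 3:27 5:125 15:3375  a_15=3528
q^16  k|16↦f(k): 16:4096 8:512 4:64 2:8 1:1  a_16=4681
n=17: 17·1 1·17  f→[4913+1]=4914
q^18  k|18↦f(k): 18:5832 9:729 6:216 3:27 2:8 1:1  a_18=6813
[q^19] f(1)=1,f(19)=6859 ⇒ 6860

2044, 2198, 3096, 3528, 4681, 4914, 6813, 6860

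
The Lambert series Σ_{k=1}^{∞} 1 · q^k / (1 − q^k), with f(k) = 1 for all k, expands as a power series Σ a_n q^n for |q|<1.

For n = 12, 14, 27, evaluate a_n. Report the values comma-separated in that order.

[q^12] f(1)=1,f(2)=1,f(3)=1,f(4)=1,f(6)=1,f(12)=1 ⇒ 6
d|14:{1,2,7,14}  Σf=1+1+1+1=4
d|27:{1,3,9,27}  Σf=1+1+1+1=4

6, 4, 4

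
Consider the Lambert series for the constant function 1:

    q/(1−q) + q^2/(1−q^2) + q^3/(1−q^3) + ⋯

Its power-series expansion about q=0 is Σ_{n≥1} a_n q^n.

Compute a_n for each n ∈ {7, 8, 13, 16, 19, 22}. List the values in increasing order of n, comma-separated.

2, 4, 2, 5, 2, 4

d|7:{1,7}  Σf=1+1=2
[q^8] f(8)=1,f(4)=1,f(2)=1,f(1)=1 ⇒ 4
[q^13] f(1)=1,f(13)=1 ⇒ 2
n=16: 1·16 2·8 4·4 8·2 16·1  f→[1+1+1+1+1]=5
n=19: 1·19 19·1  f→[1+1]=2
[q^22] f(22)=1,f(11)=1,f(2)=1,f(1)=1 ⇒ 4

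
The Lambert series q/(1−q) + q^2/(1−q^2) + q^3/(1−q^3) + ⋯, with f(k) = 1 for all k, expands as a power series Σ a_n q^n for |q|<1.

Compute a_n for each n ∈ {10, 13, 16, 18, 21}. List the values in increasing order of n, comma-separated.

4, 2, 5, 6, 4

n=10: 1·10 2·5 5·2 10·1  f→[1+1+1+1]=4
d|13:{1,13}  Σf=1+1=2
[q^16] f(16)=1,f(8)=1,f(4)=1,f(2)=1,f(1)=1 ⇒ 5
n=18: 1·18 2·9 3·6 6·3 9·2 18·1  f→[1+1+1+1+1+1]=6
d|21:{1,3,7,21}  Σf=1+1+1+1=4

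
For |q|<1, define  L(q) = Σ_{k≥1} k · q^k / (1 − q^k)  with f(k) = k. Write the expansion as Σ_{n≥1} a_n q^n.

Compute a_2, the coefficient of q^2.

a_2 = 3

[q^2] f(1)=1,f(2)=2 ⇒ 3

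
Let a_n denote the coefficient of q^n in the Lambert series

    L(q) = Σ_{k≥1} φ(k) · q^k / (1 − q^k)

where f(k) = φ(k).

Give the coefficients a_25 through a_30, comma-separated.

d|25:{25,5,1}  Σφ=20+4+1=25
d|26:{26,13,2,1}  Σφ=12+12+1+1=26
[q^27] φ(27)=18,φ(9)=6,φ(3)=2,φ(1)=1 ⇒ 27
[q^28] φ(28)=12,φ(14)=6,φ(7)=6,φ(4)=2,φ(2)=1,φ(1)=1 ⇒ 28
n=29: 29·1 1·29  φ→[28+1]=29
n=30: 1·30 2·15 3·10 5·6 6·5 10·3 15·2 30·1  φ→[1+1+2+4+2+4+8+8]=30

25, 26, 27, 28, 29, 30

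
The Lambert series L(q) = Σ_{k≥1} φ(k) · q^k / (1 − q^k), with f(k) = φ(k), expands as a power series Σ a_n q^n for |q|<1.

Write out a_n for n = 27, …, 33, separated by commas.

q^27  k|27↦φ(k): 1:1 3:2 9:6 27:18  a_27=27
d|28:{1,2,4,7,14,28}  Σφ=1+1+2+6+6+12=28
[q^29] φ(29)=28,φ(1)=1 ⇒ 29
[q^30] φ(1)=1,φ(2)=1,φ(3)=2,φ(5)=4,φ(6)=2,φ(10)=4,φ(15)=8,φ(30)=8 ⇒ 30
n=31: 1·31 31·1  φ→[1+30]=31
[q^32] φ(1)=1,φ(2)=1,φ(4)=2,φ(8)=4,φ(16)=8,φ(32)=16 ⇒ 32
[q^33] φ(1)=1,φ(3)=2,φ(11)=10,φ(33)=20 ⇒ 33

27, 28, 29, 30, 31, 32, 33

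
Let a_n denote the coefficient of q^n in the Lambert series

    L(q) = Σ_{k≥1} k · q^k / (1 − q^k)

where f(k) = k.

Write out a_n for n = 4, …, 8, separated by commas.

q^4  k|4↦f(k): 4:4 2:2 1:1  a_4=7
[q^5] f(5)=5,f(1)=1 ⇒ 6
q^6  k|6↦f(k): 6:6 3:3 2:2 1:1  a_6=12
[q^7] f(7)=7,f(1)=1 ⇒ 8
d|8:{1,2,4,8}  Σf=1+2+4+8=15

7, 6, 12, 8, 15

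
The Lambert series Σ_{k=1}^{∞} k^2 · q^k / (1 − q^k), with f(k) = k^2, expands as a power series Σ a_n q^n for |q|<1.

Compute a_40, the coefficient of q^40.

a_40 = 2210

[q^40] f(40)=1600,f(20)=400,f(10)=100,f(8)=64,f(5)=25,f(4)=16,f(2)=4,f(1)=1 ⇒ 2210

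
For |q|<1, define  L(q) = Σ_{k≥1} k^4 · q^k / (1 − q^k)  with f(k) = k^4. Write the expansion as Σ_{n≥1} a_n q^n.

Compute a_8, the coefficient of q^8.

a_8 = 4369

[q^8] f(8)=4096,f(4)=256,f(2)=16,f(1)=1 ⇒ 4369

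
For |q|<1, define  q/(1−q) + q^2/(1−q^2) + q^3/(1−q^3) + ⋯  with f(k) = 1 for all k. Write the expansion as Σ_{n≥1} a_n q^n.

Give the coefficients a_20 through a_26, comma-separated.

6, 4, 4, 2, 8, 3, 4

q^20  k|20↦f(k): 20:1 10:1 5:1 4:1 2:1 1:1  a_20=6
q^21  k|21↦f(k): 21:1 7:1 3:1 1:1  a_21=4
n=22: 22·1 11·2 2·11 1·22  f→[1+1+1+1]=4
q^23  k|23↦f(k): 23:1 1:1  a_23=2
d|24:{24,12,8,6,4,3,2,1}  Σf=1+1+1+1+1+1+1+1=8
d|25:{25,5,1}  Σf=1+1+1=3
d|26:{1,2,13,26}  Σf=1+1+1+1=4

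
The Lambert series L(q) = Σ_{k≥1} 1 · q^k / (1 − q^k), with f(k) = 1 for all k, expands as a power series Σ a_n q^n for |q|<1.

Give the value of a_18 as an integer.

a_18 = 6

q^18  k|18↦f(k): 1:1 2:1 3:1 6:1 9:1 18:1  a_18=6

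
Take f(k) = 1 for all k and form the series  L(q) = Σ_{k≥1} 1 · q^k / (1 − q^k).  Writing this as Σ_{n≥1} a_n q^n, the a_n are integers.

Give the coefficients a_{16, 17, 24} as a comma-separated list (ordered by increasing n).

5, 2, 8

[q^16] f(1)=1,f(2)=1,f(4)=1,f(8)=1,f(16)=1 ⇒ 5
n=17: 17·1 1·17  f→[1+1]=2
[q^24] f(1)=1,f(2)=1,f(3)=1,f(4)=1,f(6)=1,f(8)=1,f(12)=1,f(24)=1 ⇒ 8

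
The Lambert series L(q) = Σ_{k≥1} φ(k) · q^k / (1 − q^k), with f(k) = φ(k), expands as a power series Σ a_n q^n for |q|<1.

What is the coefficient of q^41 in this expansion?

[q^41] φ(41)=40,φ(1)=1 ⇒ 41

a_41 = 41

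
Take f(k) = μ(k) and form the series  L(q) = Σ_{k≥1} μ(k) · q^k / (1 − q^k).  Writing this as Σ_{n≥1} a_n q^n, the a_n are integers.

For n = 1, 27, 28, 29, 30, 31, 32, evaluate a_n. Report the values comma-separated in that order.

d|1:{1}  Σμ=1=1
n=27: 1·27 3·9 9·3 27·1  μ→[1+(-1)+0+0]=0
[q^28] μ(1)=1,μ(2)=-1,μ(4)=0,μ(7)=-1,μ(14)=1,μ(28)=0 ⇒ 0
d|29:{1,29}  Σμ=1+(-1)=0
d|30:{30,15,10,6,5,3,2,1}  Σμ=(-1)+1+1+1+(-1)+(-1)+(-1)+1=0
d|31:{1,31}  Σμ=1+(-1)=0
[q^32] μ(1)=1,μ(2)=-1,μ(4)=0,μ(8)=0,μ(16)=0,μ(32)=0 ⇒ 0

1, 0, 0, 0, 0, 0, 0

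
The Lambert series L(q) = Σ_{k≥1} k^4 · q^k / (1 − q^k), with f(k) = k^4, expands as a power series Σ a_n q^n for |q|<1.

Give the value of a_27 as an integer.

a_27 = 538084

[q^27] f(1)=1,f(3)=81,f(9)=6561,f(27)=531441 ⇒ 538084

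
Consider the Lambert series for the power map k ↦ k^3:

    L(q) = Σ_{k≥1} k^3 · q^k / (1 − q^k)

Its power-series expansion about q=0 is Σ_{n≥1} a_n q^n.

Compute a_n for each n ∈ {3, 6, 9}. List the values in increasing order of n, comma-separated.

28, 252, 757

d|3:{1,3}  Σf=1+27=28
q^6  k|6↦f(k): 6:216 3:27 2:8 1:1  a_6=252
n=9: 1·9 3·3 9·1  f→[1+27+729]=757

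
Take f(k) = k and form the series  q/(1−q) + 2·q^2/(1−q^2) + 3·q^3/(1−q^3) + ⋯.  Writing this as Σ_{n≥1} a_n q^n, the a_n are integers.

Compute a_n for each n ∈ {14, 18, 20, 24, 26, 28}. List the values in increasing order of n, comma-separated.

n=14: 14·1 7·2 2·7 1·14  f→[14+7+2+1]=24
[q^18] f(1)=1,f(2)=2,f(3)=3,f(6)=6,f(9)=9,f(18)=18 ⇒ 39
n=20: 20·1 10·2 5·4 4·5 2·10 1·20  f→[20+10+5+4+2+1]=42
[q^24] f(24)=24,f(12)=12,f(8)=8,f(6)=6,f(4)=4,f(3)=3,f(2)=2,f(1)=1 ⇒ 60
n=26: 1·26 2·13 13·2 26·1  f→[1+2+13+26]=42
[q^28] f(28)=28,f(14)=14,f(7)=7,f(4)=4,f(2)=2,f(1)=1 ⇒ 56

24, 39, 42, 60, 42, 56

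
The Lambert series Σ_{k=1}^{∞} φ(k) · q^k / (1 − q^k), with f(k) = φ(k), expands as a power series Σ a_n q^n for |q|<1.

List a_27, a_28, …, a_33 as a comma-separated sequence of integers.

[q^27] φ(27)=18,φ(9)=6,φ(3)=2,φ(1)=1 ⇒ 27
d|28:{1,2,4,7,14,28}  Σφ=1+1+2+6+6+12=28
[q^29] φ(29)=28,φ(1)=1 ⇒ 29
[q^30] φ(30)=8,φ(15)=8,φ(10)=4,φ(6)=2,φ(5)=4,φ(3)=2,φ(2)=1,φ(1)=1 ⇒ 30
q^31  k|31↦φ(k): 1:1 31:30  a_31=31
q^32  k|32↦φ(k): 1:1 2:1 4:2 8:4 16:8 32:16  a_32=32
n=33: 1·33 3·11 11·3 33·1  φ→[1+2+10+20]=33

27, 28, 29, 30, 31, 32, 33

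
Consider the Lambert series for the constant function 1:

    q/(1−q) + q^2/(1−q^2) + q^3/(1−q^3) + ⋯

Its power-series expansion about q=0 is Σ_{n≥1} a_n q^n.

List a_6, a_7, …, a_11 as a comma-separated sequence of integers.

4, 2, 4, 3, 4, 2

n=6: 1·6 2·3 3·2 6·1  f→[1+1+1+1]=4
[q^7] f(1)=1,f(7)=1 ⇒ 2
d|8:{1,2,4,8}  Σf=1+1+1+1=4
d|9:{1,3,9}  Σf=1+1+1=3
d|10:{10,5,2,1}  Σf=1+1+1+1=4
d|11:{11,1}  Σf=1+1=2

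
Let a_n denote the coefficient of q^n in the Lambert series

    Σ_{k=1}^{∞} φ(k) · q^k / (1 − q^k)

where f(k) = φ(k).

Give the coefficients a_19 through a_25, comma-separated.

[q^19] φ(19)=18,φ(1)=1 ⇒ 19
[q^20] φ(1)=1,φ(2)=1,φ(4)=2,φ(5)=4,φ(10)=4,φ(20)=8 ⇒ 20
n=21: 1·21 3·7 7·3 21·1  φ→[1+2+6+12]=21
[q^22] φ(22)=10,φ(11)=10,φ(2)=1,φ(1)=1 ⇒ 22
q^23  k|23↦φ(k): 1:1 23:22  a_23=23
q^24  k|24↦φ(k): 24:8 12:4 8:4 6:2 4:2 3:2 2:1 1:1  a_24=24
[q^25] φ(1)=1,φ(5)=4,φ(25)=20 ⇒ 25

19, 20, 21, 22, 23, 24, 25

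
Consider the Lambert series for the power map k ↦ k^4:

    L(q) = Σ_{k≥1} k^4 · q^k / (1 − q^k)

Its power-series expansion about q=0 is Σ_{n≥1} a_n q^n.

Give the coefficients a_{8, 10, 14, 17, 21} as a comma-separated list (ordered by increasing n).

q^8  k|8↦f(k): 1:1 2:16 4:256 8:4096  a_8=4369
q^10  k|10↦f(k): 1:1 2:16 5:625 10:10000  a_10=10642
[q^14] f(1)=1,f(2)=16,f(7)=2401,f(14)=38416 ⇒ 40834
n=17: 17·1 1·17  f→[83521+1]=83522
q^21  k|21↦f(k): 1:1 3:81 7:2401 21:194481  a_21=196964

4369, 10642, 40834, 83522, 196964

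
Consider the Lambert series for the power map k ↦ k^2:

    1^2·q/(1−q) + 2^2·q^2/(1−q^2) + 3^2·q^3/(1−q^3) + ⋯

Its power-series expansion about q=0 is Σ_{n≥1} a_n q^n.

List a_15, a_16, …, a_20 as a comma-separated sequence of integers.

260, 341, 290, 455, 362, 546

d|15:{1,3,5,15}  Σf=1+9+25+225=260
q^16  k|16↦f(k): 16:256 8:64 4:16 2:4 1:1  a_16=341
d|17:{1,17}  Σf=1+289=290
d|18:{1,2,3,6,9,18}  Σf=1+4+9+36+81+324=455
n=19: 19·1 1·19  f→[361+1]=362
q^20  k|20↦f(k): 1:1 2:4 4:16 5:25 10:100 20:400  a_20=546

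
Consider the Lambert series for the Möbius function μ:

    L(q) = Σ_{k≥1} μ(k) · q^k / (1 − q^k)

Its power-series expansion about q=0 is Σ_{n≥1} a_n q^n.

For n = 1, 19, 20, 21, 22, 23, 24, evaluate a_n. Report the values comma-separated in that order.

1, 0, 0, 0, 0, 0, 0

q^1  k|1↦μ(k): 1:1  a_1=1
q^19  k|19↦μ(k): 19:-1 1:1  a_19=0
[q^20] μ(20)=0,μ(10)=1,μ(5)=-1,μ(4)=0,μ(2)=-1,μ(1)=1 ⇒ 0
[q^21] μ(1)=1,μ(3)=-1,μ(7)=-1,μ(21)=1 ⇒ 0
n=22: 22·1 11·2 2·11 1·22  μ→[1+(-1)+(-1)+1]=0
d|23:{23,1}  Σμ=(-1)+1=0
[q^24] μ(24)=0,μ(12)=0,μ(8)=0,μ(6)=1,μ(4)=0,μ(3)=-1,μ(2)=-1,μ(1)=1 ⇒ 0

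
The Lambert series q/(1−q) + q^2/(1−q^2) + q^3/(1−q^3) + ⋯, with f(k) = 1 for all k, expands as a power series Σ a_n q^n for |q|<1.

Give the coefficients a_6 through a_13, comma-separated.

d|6:{1,2,3,6}  Σf=1+1+1+1=4
q^7  k|7↦f(k): 7:1 1:1  a_7=2
[q^8] f(8)=1,f(4)=1,f(2)=1,f(1)=1 ⇒ 4
q^9  k|9↦f(k): 1:1 3:1 9:1  a_9=3
n=10: 1·10 2·5 5·2 10·1  f→[1+1+1+1]=4
d|11:{1,11}  Σf=1+1=2
n=12: 1·12 2·6 3·4 4·3 6·2 12·1  f→[1+1+1+1+1+1]=6
n=13: 13·1 1·13  f→[1+1]=2

4, 2, 4, 3, 4, 2, 6, 2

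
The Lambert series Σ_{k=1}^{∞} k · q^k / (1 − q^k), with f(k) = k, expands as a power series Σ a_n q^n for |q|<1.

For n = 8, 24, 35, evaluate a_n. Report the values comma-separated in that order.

q^8  k|8↦f(k): 8:8 4:4 2:2 1:1  a_8=15
d|24:{1,2,3,4,6,8,12,24}  Σf=1+2+3+4+6+8+12+24=60
[q^35] f(1)=1,f(5)=5,f(7)=7,f(35)=35 ⇒ 48

15, 60, 48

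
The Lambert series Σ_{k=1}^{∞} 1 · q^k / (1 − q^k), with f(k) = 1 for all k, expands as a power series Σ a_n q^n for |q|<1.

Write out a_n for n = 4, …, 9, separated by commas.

3, 2, 4, 2, 4, 3

q^4  k|4↦f(k): 1:1 2:1 4:1  a_4=3
q^5  k|5↦f(k): 5:1 1:1  a_5=2
[q^6] f(6)=1,f(3)=1,f(2)=1,f(1)=1 ⇒ 4
[q^7] f(1)=1,f(7)=1 ⇒ 2
d|8:{1,2,4,8}  Σf=1+1+1+1=4
[q^9] f(1)=1,f(3)=1,f(9)=1 ⇒ 3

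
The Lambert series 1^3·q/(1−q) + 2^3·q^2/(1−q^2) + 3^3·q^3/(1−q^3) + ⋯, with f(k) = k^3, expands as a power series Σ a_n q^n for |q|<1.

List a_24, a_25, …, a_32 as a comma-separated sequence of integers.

16380, 15751, 19782, 20440, 25112, 24390, 31752, 29792, 37449

n=24: 24·1 12·2 8·3 6·4 4·6 3·8 2·12 1·24  f→[13824+1728+512+216+64+27+8+1]=16380
d|25:{25,5,1}  Σf=15625+125+1=15751
n=26: 1·26 2·13 13·2 26·1  f→[1+8+2197+17576]=19782
q^27  k|27↦f(k): 27:19683 9:729 3:27 1:1  a_27=20440
d|28:{1,2,4,7,14,28}  Σf=1+8+64+343+2744+21952=25112
[q^29] f(29)=24389,f(1)=1 ⇒ 24390
n=30: 30·1 15·2 10·3 6·5 5·6 3·10 2·15 1·30  f→[27000+3375+1000+216+125+27+8+1]=31752
n=31: 1·31 31·1  f→[1+29791]=29792
q^32  k|32↦f(k): 32:32768 16:4096 8:512 4:64 2:8 1:1  a_32=37449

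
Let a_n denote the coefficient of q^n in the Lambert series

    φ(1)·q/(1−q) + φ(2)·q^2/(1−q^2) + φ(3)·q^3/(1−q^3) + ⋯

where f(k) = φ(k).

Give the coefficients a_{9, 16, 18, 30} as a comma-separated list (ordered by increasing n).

q^9  k|9↦φ(k): 9:6 3:2 1:1  a_9=9
q^16  k|16↦φ(k): 1:1 2:1 4:2 8:4 16:8  a_16=16
d|18:{18,9,6,3,2,1}  Σφ=6+6+2+2+1+1=18
[q^30] φ(1)=1,φ(2)=1,φ(3)=2,φ(5)=4,φ(6)=2,φ(10)=4,φ(15)=8,φ(30)=8 ⇒ 30

9, 16, 18, 30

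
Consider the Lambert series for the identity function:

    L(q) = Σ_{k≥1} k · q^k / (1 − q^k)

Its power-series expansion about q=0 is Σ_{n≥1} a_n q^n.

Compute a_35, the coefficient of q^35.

n=35: 35·1 7·5 5·7 1·35  f→[35+7+5+1]=48

a_35 = 48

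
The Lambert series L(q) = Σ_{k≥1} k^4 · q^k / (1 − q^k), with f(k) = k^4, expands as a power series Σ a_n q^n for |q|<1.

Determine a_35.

a_35 = 1503652

q^35  k|35↦f(k): 1:1 5:625 7:2401 35:1500625  a_35=1503652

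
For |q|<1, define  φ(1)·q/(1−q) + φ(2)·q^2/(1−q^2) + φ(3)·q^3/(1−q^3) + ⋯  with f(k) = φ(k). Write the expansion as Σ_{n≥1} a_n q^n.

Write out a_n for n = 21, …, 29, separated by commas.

[q^21] φ(21)=12,φ(7)=6,φ(3)=2,φ(1)=1 ⇒ 21
[q^22] φ(1)=1,φ(2)=1,φ(11)=10,φ(22)=10 ⇒ 22
q^23  k|23↦φ(k): 1:1 23:22  a_23=23
[q^24] φ(24)=8,φ(12)=4,φ(8)=4,φ(6)=2,φ(4)=2,φ(3)=2,φ(2)=1,φ(1)=1 ⇒ 24
[q^25] φ(25)=20,φ(5)=4,φ(1)=1 ⇒ 25
d|26:{26,13,2,1}  Σφ=12+12+1+1=26
n=27: 1·27 3·9 9·3 27·1  φ→[1+2+6+18]=27
[q^28] φ(1)=1,φ(2)=1,φ(4)=2,φ(7)=6,φ(14)=6,φ(28)=12 ⇒ 28
d|29:{29,1}  Σφ=28+1=29

21, 22, 23, 24, 25, 26, 27, 28, 29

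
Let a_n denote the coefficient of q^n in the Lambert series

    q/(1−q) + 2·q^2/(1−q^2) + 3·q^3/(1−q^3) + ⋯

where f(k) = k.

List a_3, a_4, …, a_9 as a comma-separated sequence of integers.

q^3  k|3↦f(k): 3:3 1:1  a_3=4
n=4: 1·4 2·2 4·1  f→[1+2+4]=7
q^5  k|5↦f(k): 5:5 1:1  a_5=6
n=6: 1·6 2·3 3·2 6·1  f→[1+2+3+6]=12
q^7  k|7↦f(k): 7:7 1:1  a_7=8
d|8:{1,2,4,8}  Σf=1+2+4+8=15
n=9: 1·9 3·3 9·1  f→[1+3+9]=13

4, 7, 6, 12, 8, 15, 13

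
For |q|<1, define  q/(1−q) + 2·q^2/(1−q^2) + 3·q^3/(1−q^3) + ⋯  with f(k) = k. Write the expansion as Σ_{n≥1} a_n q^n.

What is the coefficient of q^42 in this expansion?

d|42:{1,2,3,6,7,14,21,42}  Σf=1+2+3+6+7+14+21+42=96

a_42 = 96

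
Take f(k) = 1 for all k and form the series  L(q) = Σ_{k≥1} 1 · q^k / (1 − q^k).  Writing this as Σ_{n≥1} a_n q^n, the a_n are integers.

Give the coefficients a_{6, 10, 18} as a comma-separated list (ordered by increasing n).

d|6:{1,2,3,6}  Σf=1+1+1+1=4
d|10:{1,2,5,10}  Σf=1+1+1+1=4
n=18: 1·18 2·9 3·6 6·3 9·2 18·1  f→[1+1+1+1+1+1]=6

4, 4, 6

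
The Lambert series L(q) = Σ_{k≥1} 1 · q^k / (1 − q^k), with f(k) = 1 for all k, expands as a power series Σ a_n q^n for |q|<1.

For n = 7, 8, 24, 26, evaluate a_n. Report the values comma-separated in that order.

2, 4, 8, 4

d|7:{1,7}  Σf=1+1=2
n=8: 1·8 2·4 4·2 8·1  f→[1+1+1+1]=4
n=24: 1·24 2·12 3·8 4·6 6·4 8·3 12·2 24·1  f→[1+1+1+1+1+1+1+1]=8
d|26:{26,13,2,1}  Σf=1+1+1+1=4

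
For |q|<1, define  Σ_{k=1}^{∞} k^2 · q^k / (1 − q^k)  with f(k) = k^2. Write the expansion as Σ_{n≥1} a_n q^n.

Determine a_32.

n=32: 32·1 16·2 8·4 4·8 2·16 1·32  f→[1024+256+64+16+4+1]=1365

a_32 = 1365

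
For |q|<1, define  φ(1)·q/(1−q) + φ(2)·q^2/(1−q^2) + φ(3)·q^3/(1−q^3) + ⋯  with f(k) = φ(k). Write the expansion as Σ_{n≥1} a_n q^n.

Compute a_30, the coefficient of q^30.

[q^30] φ(30)=8,φ(15)=8,φ(10)=4,φ(6)=2,φ(5)=4,φ(3)=2,φ(2)=1,φ(1)=1 ⇒ 30

a_30 = 30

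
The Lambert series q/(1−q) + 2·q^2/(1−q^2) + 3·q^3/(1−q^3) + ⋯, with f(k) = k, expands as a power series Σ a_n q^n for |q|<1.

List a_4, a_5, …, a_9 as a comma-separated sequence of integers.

7, 6, 12, 8, 15, 13

q^4  k|4↦f(k): 1:1 2:2 4:4  a_4=7
q^5  k|5↦f(k): 1:1 5:5  a_5=6
q^6  k|6↦f(k): 1:1 2:2 3:3 6:6  a_6=12
[q^7] f(7)=7,f(1)=1 ⇒ 8
[q^8] f(1)=1,f(2)=2,f(4)=4,f(8)=8 ⇒ 15
q^9  k|9↦f(k): 1:1 3:3 9:9  a_9=13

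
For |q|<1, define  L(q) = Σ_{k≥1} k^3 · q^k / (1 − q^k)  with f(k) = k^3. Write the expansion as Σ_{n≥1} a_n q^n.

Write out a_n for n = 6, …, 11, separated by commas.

252, 344, 585, 757, 1134, 1332

d|6:{6,3,2,1}  Σf=216+27+8+1=252
[q^7] f(1)=1,f(7)=343 ⇒ 344
d|8:{8,4,2,1}  Σf=512+64+8+1=585
q^9  k|9↦f(k): 1:1 3:27 9:729  a_9=757
[q^10] f(1)=1,f(2)=8,f(5)=125,f(10)=1000 ⇒ 1134
[q^11] f(1)=1,f(11)=1331 ⇒ 1332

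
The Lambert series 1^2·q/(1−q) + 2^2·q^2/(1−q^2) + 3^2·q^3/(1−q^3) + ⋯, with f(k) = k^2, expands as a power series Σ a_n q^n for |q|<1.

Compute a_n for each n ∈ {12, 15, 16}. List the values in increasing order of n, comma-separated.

210, 260, 341

q^12  k|12↦f(k): 12:144 6:36 4:16 3:9 2:4 1:1  a_12=210
n=15: 1·15 3·5 5·3 15·1  f→[1+9+25+225]=260
q^16  k|16↦f(k): 1:1 2:4 4:16 8:64 16:256  a_16=341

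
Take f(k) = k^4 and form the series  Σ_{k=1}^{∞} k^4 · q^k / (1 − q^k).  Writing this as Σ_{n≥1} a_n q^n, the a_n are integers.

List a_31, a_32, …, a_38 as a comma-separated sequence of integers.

q^31  k|31↦f(k): 31:923521 1:1  a_31=923522
d|32:{1,2,4,8,16,32}  Σf=1+16+256+4096+65536+1048576=1118481
q^33  k|33↦f(k): 33:1185921 11:14641 3:81 1:1  a_33=1200644
n=34: 34·1 17·2 2·17 1·34  f→[1336336+83521+16+1]=1419874
[q^35] f(35)=1500625,f(7)=2401,f(5)=625,f(1)=1 ⇒ 1503652
q^36  k|36↦f(k): 36:1679616 18:104976 12:20736 9:6561 6:1296 4:256 3:81 2:16 1:1  a_36=1813539
q^37  k|37↦f(k): 37:1874161 1:1  a_37=1874162
d|38:{1,2,19,38}  Σf=1+16+130321+2085136=2215474

923522, 1118481, 1200644, 1419874, 1503652, 1813539, 1874162, 2215474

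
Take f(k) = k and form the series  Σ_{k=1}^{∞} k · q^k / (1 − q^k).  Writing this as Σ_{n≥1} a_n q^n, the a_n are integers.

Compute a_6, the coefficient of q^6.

a_6 = 12

d|6:{1,2,3,6}  Σf=1+2+3+6=12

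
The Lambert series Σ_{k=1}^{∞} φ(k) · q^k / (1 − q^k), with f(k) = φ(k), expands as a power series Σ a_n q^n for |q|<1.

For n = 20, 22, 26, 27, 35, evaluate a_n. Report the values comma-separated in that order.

n=20: 20·1 10·2 5·4 4·5 2·10 1·20  φ→[8+4+4+2+1+1]=20
n=22: 1·22 2·11 11·2 22·1  φ→[1+1+10+10]=22
[q^26] φ(26)=12,φ(13)=12,φ(2)=1,φ(1)=1 ⇒ 26
[q^27] φ(27)=18,φ(9)=6,φ(3)=2,φ(1)=1 ⇒ 27
[q^35] φ(35)=24,φ(7)=6,φ(5)=4,φ(1)=1 ⇒ 35

20, 22, 26, 27, 35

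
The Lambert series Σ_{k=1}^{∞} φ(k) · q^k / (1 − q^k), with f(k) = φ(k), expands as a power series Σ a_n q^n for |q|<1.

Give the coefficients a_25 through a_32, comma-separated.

q^25  k|25↦φ(k): 25:20 5:4 1:1  a_25=25
d|26:{26,13,2,1}  Σφ=12+12+1+1=26
q^27  k|27↦φ(k): 1:1 3:2 9:6 27:18  a_27=27
q^28  k|28↦φ(k): 1:1 2:1 4:2 7:6 14:6 28:12  a_28=28
q^29  k|29↦φ(k): 1:1 29:28  a_29=29
n=30: 30·1 15·2 10·3 6·5 5·6 3·10 2·15 1·30  φ→[8+8+4+2+4+2+1+1]=30
q^31  k|31↦φ(k): 1:1 31:30  a_31=31
d|32:{1,2,4,8,16,32}  Σφ=1+1+2+4+8+16=32

25, 26, 27, 28, 29, 30, 31, 32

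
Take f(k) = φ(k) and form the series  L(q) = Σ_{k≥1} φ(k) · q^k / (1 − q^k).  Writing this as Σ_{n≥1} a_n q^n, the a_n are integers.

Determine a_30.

q^30  k|30↦φ(k): 1:1 2:1 3:2 5:4 6:2 10:4 15:8 30:8  a_30=30

a_30 = 30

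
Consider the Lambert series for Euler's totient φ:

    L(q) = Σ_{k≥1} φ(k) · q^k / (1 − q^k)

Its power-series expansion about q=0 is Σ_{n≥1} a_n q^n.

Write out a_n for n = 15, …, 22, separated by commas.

d|15:{15,5,3,1}  Σφ=8+4+2+1=15
[q^16] φ(16)=8,φ(8)=4,φ(4)=2,φ(2)=1,φ(1)=1 ⇒ 16
n=17: 1·17 17·1  φ→[1+16]=17
d|18:{1,2,3,6,9,18}  Σφ=1+1+2+2+6+6=18
n=19: 1·19 19·1  φ→[1+18]=19
n=20: 20·1 10·2 5·4 4·5 2·10 1·20  φ→[8+4+4+2+1+1]=20
d|21:{21,7,3,1}  Σφ=12+6+2+1=21
d|22:{22,11,2,1}  Σφ=10+10+1+1=22

15, 16, 17, 18, 19, 20, 21, 22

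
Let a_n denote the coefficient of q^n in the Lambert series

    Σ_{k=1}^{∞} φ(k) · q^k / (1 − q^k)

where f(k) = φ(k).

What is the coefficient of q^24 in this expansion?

[q^24] φ(1)=1,φ(2)=1,φ(3)=2,φ(4)=2,φ(6)=2,φ(8)=4,φ(12)=4,φ(24)=8 ⇒ 24

a_24 = 24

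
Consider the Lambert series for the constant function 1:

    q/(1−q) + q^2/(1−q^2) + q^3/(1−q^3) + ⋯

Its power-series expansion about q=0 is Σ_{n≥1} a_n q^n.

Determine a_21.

a_21 = 4

q^21  k|21↦f(k): 1:1 3:1 7:1 21:1  a_21=4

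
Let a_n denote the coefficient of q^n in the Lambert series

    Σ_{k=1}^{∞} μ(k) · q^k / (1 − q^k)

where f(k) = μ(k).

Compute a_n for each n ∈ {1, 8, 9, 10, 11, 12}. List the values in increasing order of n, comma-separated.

1, 0, 0, 0, 0, 0

[q^1] μ(1)=1 ⇒ 1
d|8:{8,4,2,1}  Σμ=0+0+(-1)+1=0
n=9: 9·1 3·3 1·9  μ→[0+(-1)+1]=0
n=10: 10·1 5·2 2·5 1·10  μ→[1+(-1)+(-1)+1]=0
q^11  k|11↦μ(k): 11:-1 1:1  a_11=0
[q^12] μ(12)=0,μ(6)=1,μ(4)=0,μ(3)=-1,μ(2)=-1,μ(1)=1 ⇒ 0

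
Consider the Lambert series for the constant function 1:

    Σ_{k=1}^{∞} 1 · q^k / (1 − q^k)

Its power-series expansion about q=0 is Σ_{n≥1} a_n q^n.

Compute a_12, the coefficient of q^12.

d|12:{12,6,4,3,2,1}  Σf=1+1+1+1+1+1=6

a_12 = 6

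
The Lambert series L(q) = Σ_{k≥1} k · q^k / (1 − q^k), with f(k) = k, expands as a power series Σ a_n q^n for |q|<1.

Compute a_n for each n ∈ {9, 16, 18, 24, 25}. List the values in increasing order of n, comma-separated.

13, 31, 39, 60, 31

[q^9] f(9)=9,f(3)=3,f(1)=1 ⇒ 13
n=16: 16·1 8·2 4·4 2·8 1·16  f→[16+8+4+2+1]=31
n=18: 18·1 9·2 6·3 3·6 2·9 1·18  f→[18+9+6+3+2+1]=39
n=24: 24·1 12·2 8·3 6·4 4·6 3·8 2·12 1·24  f→[24+12+8+6+4+3+2+1]=60
[q^25] f(1)=1,f(5)=5,f(25)=25 ⇒ 31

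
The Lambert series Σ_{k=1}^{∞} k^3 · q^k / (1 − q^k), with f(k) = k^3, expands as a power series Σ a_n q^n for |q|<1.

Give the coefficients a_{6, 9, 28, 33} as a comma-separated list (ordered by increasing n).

252, 757, 25112, 37296

q^6  k|6↦f(k): 6:216 3:27 2:8 1:1  a_6=252
[q^9] f(9)=729,f(3)=27,f(1)=1 ⇒ 757
n=28: 28·1 14·2 7·4 4·7 2·14 1·28  f→[21952+2744+343+64+8+1]=25112
q^33  k|33↦f(k): 1:1 3:27 11:1331 33:35937  a_33=37296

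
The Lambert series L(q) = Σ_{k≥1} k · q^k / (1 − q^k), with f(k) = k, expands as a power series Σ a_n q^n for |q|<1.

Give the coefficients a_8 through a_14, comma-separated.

[q^8] f(1)=1,f(2)=2,f(4)=4,f(8)=8 ⇒ 15
d|9:{1,3,9}  Σf=1+3+9=13
[q^10] f(10)=10,f(5)=5,f(2)=2,f(1)=1 ⇒ 18
q^11  k|11↦f(k): 1:1 11:11  a_11=12
n=12: 12·1 6·2 4·3 3·4 2·6 1·12  f→[12+6+4+3+2+1]=28
n=13: 1·13 13·1  f→[1+13]=14
[q^14] f(14)=14,f(7)=7,f(2)=2,f(1)=1 ⇒ 24

15, 13, 18, 12, 28, 14, 24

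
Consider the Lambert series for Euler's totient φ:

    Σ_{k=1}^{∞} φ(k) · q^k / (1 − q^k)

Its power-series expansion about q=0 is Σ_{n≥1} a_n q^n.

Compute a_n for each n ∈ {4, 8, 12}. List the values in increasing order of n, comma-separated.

q^4  k|4↦φ(k): 1:1 2:1 4:2  a_4=4
n=8: 8·1 4·2 2·4 1·8  φ→[4+2+1+1]=8
q^12  k|12↦φ(k): 1:1 2:1 3:2 4:2 6:2 12:4  a_12=12

4, 8, 12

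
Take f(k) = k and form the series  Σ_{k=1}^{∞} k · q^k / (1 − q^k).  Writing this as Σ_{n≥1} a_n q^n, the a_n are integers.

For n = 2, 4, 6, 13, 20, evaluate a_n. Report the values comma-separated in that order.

3, 7, 12, 14, 42

n=2: 1·2 2·1  f→[1+2]=3
[q^4] f(4)=4,f(2)=2,f(1)=1 ⇒ 7
n=6: 6·1 3·2 2·3 1·6  f→[6+3+2+1]=12
n=13: 13·1 1·13  f→[13+1]=14
n=20: 20·1 10·2 5·4 4·5 2·10 1·20  f→[20+10+5+4+2+1]=42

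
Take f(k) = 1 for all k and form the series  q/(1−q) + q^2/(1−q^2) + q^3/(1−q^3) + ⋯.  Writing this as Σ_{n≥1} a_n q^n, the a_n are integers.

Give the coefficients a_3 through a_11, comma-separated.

2, 3, 2, 4, 2, 4, 3, 4, 2

[q^3] f(3)=1,f(1)=1 ⇒ 2
n=4: 1·4 2·2 4·1  f→[1+1+1]=3
q^5  k|5↦f(k): 1:1 5:1  a_5=2
[q^6] f(6)=1,f(3)=1,f(2)=1,f(1)=1 ⇒ 4
[q^7] f(7)=1,f(1)=1 ⇒ 2
n=8: 8·1 4·2 2·4 1·8  f→[1+1+1+1]=4
q^9  k|9↦f(k): 9:1 3:1 1:1  a_9=3
d|10:{1,2,5,10}  Σf=1+1+1+1=4
n=11: 11·1 1·11  f→[1+1]=2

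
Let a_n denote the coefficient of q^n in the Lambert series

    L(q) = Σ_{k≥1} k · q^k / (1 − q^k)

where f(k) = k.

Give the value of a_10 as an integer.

d|10:{1,2,5,10}  Σf=1+2+5+10=18

a_10 = 18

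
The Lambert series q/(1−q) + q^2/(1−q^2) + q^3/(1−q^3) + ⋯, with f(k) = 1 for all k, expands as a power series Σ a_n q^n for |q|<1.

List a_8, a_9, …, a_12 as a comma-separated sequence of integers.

4, 3, 4, 2, 6

d|8:{8,4,2,1}  Σf=1+1+1+1=4
d|9:{9,3,1}  Σf=1+1+1=3
d|10:{1,2,5,10}  Σf=1+1+1+1=4
d|11:{1,11}  Σf=1+1=2
[q^12] f(12)=1,f(6)=1,f(4)=1,f(3)=1,f(2)=1,f(1)=1 ⇒ 6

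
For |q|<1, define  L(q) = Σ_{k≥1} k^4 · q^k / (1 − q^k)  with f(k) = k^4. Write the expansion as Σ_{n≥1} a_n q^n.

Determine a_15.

q^15  k|15↦f(k): 15:50625 5:625 3:81 1:1  a_15=51332

a_15 = 51332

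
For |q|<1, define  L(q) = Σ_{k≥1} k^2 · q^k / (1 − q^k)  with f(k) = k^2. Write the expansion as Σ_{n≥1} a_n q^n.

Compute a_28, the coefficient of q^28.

d|28:{1,2,4,7,14,28}  Σf=1+4+16+49+196+784=1050

a_28 = 1050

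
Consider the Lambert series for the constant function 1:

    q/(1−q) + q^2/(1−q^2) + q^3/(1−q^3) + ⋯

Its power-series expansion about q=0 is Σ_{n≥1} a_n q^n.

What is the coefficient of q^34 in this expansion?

a_34 = 4

[q^34] f(1)=1,f(2)=1,f(17)=1,f(34)=1 ⇒ 4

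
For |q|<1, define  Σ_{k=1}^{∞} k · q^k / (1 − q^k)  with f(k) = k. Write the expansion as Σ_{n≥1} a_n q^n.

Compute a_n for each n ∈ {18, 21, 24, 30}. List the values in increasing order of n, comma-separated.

39, 32, 60, 72

n=18: 1·18 2·9 3·6 6·3 9·2 18·1  f→[1+2+3+6+9+18]=39
n=21: 1·21 3·7 7·3 21·1  f→[1+3+7+21]=32
n=24: 24·1 12·2 8·3 6·4 4·6 3·8 2·12 1·24  f→[24+12+8+6+4+3+2+1]=60
n=30: 30·1 15·2 10·3 6·5 5·6 3·10 2·15 1·30  f→[30+15+10+6+5+3+2+1]=72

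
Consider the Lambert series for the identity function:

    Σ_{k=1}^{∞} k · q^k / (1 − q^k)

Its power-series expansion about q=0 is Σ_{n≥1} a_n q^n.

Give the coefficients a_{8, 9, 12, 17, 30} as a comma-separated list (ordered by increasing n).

15, 13, 28, 18, 72

q^8  k|8↦f(k): 1:1 2:2 4:4 8:8  a_8=15
n=9: 1·9 3·3 9·1  f→[1+3+9]=13
q^12  k|12↦f(k): 1:1 2:2 3:3 4:4 6:6 12:12  a_12=28
q^17  k|17↦f(k): 1:1 17:17  a_17=18
d|30:{30,15,10,6,5,3,2,1}  Σf=30+15+10+6+5+3+2+1=72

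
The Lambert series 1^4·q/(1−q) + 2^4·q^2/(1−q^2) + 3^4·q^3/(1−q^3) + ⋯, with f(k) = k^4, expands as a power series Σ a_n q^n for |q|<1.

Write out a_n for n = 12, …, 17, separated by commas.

[q^12] f(12)=20736,f(6)=1296,f(4)=256,f(3)=81,f(2)=16,f(1)=1 ⇒ 22386
n=13: 13·1 1·13  f→[28561+1]=28562
[q^14] f(14)=38416,f(7)=2401,f(2)=16,f(1)=1 ⇒ 40834
[q^15] f(1)=1,f(3)=81,f(5)=625,f(15)=50625 ⇒ 51332
[q^16] f(16)=65536,f(8)=4096,f(4)=256,f(2)=16,f(1)=1 ⇒ 69905
[q^17] f(17)=83521,f(1)=1 ⇒ 83522

22386, 28562, 40834, 51332, 69905, 83522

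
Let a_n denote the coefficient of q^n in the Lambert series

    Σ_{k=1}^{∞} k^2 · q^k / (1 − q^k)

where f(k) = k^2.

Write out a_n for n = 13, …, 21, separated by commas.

n=13: 1·13 13·1  f→[1+169]=170
[q^14] f(1)=1,f(2)=4,f(7)=49,f(14)=196 ⇒ 250
[q^15] f(15)=225,f(5)=25,f(3)=9,f(1)=1 ⇒ 260
n=16: 16·1 8·2 4·4 2·8 1·16  f→[256+64+16+4+1]=341
[q^17] f(1)=1,f(17)=289 ⇒ 290
d|18:{1,2,3,6,9,18}  Σf=1+4+9+36+81+324=455
[q^19] f(1)=1,f(19)=361 ⇒ 362
q^20  k|20↦f(k): 20:400 10:100 5:25 4:16 2:4 1:1  a_20=546
q^21  k|21↦f(k): 21:441 7:49 3:9 1:1  a_21=500

170, 250, 260, 341, 290, 455, 362, 546, 500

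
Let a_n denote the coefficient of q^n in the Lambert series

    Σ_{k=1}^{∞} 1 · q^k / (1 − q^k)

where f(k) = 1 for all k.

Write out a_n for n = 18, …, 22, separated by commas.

6, 2, 6, 4, 4

d|18:{18,9,6,3,2,1}  Σf=1+1+1+1+1+1=6
d|19:{1,19}  Σf=1+1=2
n=20: 1·20 2·10 4·5 5·4 10·2 20·1  f→[1+1+1+1+1+1]=6
q^21  k|21↦f(k): 21:1 7:1 3:1 1:1  a_21=4
[q^22] f(1)=1,f(2)=1,f(11)=1,f(22)=1 ⇒ 4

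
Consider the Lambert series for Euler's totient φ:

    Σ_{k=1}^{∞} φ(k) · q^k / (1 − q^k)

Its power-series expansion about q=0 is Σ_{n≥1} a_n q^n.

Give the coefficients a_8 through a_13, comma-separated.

q^8  k|8↦φ(k): 1:1 2:1 4:2 8:4  a_8=8
[q^9] φ(9)=6,φ(3)=2,φ(1)=1 ⇒ 9
d|10:{1,2,5,10}  Σφ=1+1+4+4=10
q^11  k|11↦φ(k): 11:10 1:1  a_11=11
n=12: 12·1 6·2 4·3 3·4 2·6 1·12  φ→[4+2+2+2+1+1]=12
[q^13] φ(1)=1,φ(13)=12 ⇒ 13

8, 9, 10, 11, 12, 13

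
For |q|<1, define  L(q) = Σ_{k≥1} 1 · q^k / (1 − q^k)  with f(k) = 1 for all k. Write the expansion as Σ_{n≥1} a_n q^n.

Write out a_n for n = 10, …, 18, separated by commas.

4, 2, 6, 2, 4, 4, 5, 2, 6

q^10  k|10↦f(k): 10:1 5:1 2:1 1:1  a_10=4
[q^11] f(11)=1,f(1)=1 ⇒ 2
q^12  k|12↦f(k): 12:1 6:1 4:1 3:1 2:1 1:1  a_12=6
d|13:{13,1}  Σf=1+1=2
[q^14] f(14)=1,f(7)=1,f(2)=1,f(1)=1 ⇒ 4
[q^15] f(15)=1,f(5)=1,f(3)=1,f(1)=1 ⇒ 4
q^16  k|16↦f(k): 16:1 8:1 4:1 2:1 1:1  a_16=5
q^17  k|17↦f(k): 17:1 1:1  a_17=2
n=18: 18·1 9·2 6·3 3·6 2·9 1·18  f→[1+1+1+1+1+1]=6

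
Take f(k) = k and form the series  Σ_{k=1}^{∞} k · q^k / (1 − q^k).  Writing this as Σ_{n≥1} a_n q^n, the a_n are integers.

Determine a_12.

d|12:{1,2,3,4,6,12}  Σf=1+2+3+4+6+12=28

a_12 = 28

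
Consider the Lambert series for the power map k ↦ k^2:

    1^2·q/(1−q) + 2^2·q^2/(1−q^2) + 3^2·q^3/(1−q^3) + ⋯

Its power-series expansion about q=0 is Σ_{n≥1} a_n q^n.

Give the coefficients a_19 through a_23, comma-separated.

362, 546, 500, 610, 530

q^19  k|19↦f(k): 19:361 1:1  a_19=362
q^20  k|20↦f(k): 1:1 2:4 4:16 5:25 10:100 20:400  a_20=546
[q^21] f(1)=1,f(3)=9,f(7)=49,f(21)=441 ⇒ 500
d|22:{1,2,11,22}  Σf=1+4+121+484=610
q^23  k|23↦f(k): 23:529 1:1  a_23=530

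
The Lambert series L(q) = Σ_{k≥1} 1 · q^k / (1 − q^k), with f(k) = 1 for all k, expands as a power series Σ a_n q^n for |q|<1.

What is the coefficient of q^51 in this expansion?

a_51 = 4

n=51: 51·1 17·3 3·17 1·51  f→[1+1+1+1]=4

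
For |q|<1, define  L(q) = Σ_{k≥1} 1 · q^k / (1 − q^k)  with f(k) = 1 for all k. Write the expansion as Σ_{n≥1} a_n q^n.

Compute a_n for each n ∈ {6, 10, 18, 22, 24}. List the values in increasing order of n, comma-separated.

[q^6] f(1)=1,f(2)=1,f(3)=1,f(6)=1 ⇒ 4
[q^10] f(10)=1,f(5)=1,f(2)=1,f(1)=1 ⇒ 4
d|18:{18,9,6,3,2,1}  Σf=1+1+1+1+1+1=6
d|22:{22,11,2,1}  Σf=1+1+1+1=4
q^24  k|24↦f(k): 24:1 12:1 8:1 6:1 4:1 3:1 2:1 1:1  a_24=8

4, 4, 6, 4, 8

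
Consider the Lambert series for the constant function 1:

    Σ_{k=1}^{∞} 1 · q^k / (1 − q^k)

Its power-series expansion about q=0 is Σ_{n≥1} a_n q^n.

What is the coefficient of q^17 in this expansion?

a_17 = 2

[q^17] f(17)=1,f(1)=1 ⇒ 2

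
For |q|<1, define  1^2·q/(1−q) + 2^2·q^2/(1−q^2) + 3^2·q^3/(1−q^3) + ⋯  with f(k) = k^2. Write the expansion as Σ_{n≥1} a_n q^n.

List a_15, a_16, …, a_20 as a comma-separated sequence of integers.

[q^15] f(1)=1,f(3)=9,f(5)=25,f(15)=225 ⇒ 260
d|16:{1,2,4,8,16}  Σf=1+4+16+64+256=341
[q^17] f(1)=1,f(17)=289 ⇒ 290
n=18: 18·1 9·2 6·3 3·6 2·9 1·18  f→[324+81+36+9+4+1]=455
q^19  k|19↦f(k): 19:361 1:1  a_19=362
q^20  k|20↦f(k): 1:1 2:4 4:16 5:25 10:100 20:400  a_20=546

260, 341, 290, 455, 362, 546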